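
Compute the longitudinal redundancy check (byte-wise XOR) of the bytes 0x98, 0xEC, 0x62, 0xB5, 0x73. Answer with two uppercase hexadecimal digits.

XOR the bytes together:
  start with 0x98
  0x98 ⊕ 0xEC = 0x74
  0x74 ⊕ 0x62 = 0x16
  0x16 ⊕ 0xB5 = 0xA3
  0xA3 ⊕ 0x73 = 0xD0

D0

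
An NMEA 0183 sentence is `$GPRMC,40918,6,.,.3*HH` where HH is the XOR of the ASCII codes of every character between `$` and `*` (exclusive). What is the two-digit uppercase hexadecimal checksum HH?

XOR the ASCII codes of the payload characters:
  'G' = 0x47 → acc = 0x47
  'P' = 0x50 → acc = 0x17
  'R' = 0x52 → acc = 0x45
  'M' = 0x4D → acc = 0x08
  'C' = 0x43 → acc = 0x4B
  ',' = 0x2C → acc = 0x67
  '4' = 0x34 → acc = 0x53
  '0' = 0x30 → acc = 0x63
  '9' = 0x39 → acc = 0x5A
  '1' = 0x31 → acc = 0x6B
  '8' = 0x38 → acc = 0x53
  ',' = 0x2C → acc = 0x7F
  '6' = 0x36 → acc = 0x49
  ',' = 0x2C → acc = 0x65
  '.' = 0x2E → acc = 0x4B
  ',' = 0x2C → acc = 0x67
  '.' = 0x2E → acc = 0x49
  '3' = 0x33 → acc = 0x7A
Checksum = 0x7A.

7A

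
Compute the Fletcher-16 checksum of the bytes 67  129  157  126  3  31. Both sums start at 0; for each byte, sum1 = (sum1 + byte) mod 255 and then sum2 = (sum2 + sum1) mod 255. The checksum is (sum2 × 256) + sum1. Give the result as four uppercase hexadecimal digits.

Running sums (mod 255):
  after byte 0 (67): sum1=67, sum2=67
  after byte 1 (129): sum1=196, sum2=8
  after byte 2 (157): sum1=98, sum2=106
  after byte 3 (126): sum1=224, sum2=75
  after byte 4 (3): sum1=227, sum2=47
  after byte 5 (31): sum1=3, sum2=50
Checksum = sum2·256 + sum1 = 50·256 + 3 = 12803 = 0x3203.

3203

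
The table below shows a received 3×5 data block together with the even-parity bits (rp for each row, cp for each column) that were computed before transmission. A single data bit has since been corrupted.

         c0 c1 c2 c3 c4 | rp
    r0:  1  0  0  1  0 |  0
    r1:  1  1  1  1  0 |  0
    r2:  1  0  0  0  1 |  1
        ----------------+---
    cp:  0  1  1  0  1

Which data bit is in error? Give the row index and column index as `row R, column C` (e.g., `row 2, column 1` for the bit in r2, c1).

row 2, column 0

Recompute each row's even parity and compare to rp:
  r0: data parity 0, sent rp 0 → ok
  r1: data parity 0, sent rp 0 → ok
  r2: data parity 0, sent rp 1 → mismatch
Recompute each column's even parity and compare to cp:
  c0: data parity 1, sent cp 0 → mismatch
  c1: data parity 1, sent cp 1 → ok
  c2: data parity 1, sent cp 1 → ok
  c3: data parity 0, sent cp 0 → ok
  c4: data parity 1, sent cp 1 → ok
Exactly one row (r2) and one column (c0) fail → the flipped bit is at their intersection.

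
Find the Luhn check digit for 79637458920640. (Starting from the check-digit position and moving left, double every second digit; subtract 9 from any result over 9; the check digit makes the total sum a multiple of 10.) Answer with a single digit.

Partial digits right→left: 0 4 6 0 2 9 8 5 4 7 3 6 9 7
Double every second digit counting from the check-digit position (so the 1st, 3rd, 5th, ... of the partial from the right).
  doubled (with −9 where >9): 0 3 4 7 8 6 9 → sum 37
  kept as-is: 4 0 9 5 7 6 7 → sum 38
Total = 37 + 38 = 75.
Check digit = (10 − (75 mod 10)) mod 10 = 5.

5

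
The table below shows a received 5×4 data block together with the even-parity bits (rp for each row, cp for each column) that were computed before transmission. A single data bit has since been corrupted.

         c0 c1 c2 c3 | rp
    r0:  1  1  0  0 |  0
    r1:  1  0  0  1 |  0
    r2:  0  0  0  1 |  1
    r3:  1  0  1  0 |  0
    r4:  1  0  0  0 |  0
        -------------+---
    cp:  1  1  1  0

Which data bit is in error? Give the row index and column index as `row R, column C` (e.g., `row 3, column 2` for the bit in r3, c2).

Recompute each row's even parity and compare to rp:
  r0: data parity 0, sent rp 0 → ok
  r1: data parity 0, sent rp 0 → ok
  r2: data parity 1, sent rp 1 → ok
  r3: data parity 0, sent rp 0 → ok
  r4: data parity 1, sent rp 0 → mismatch
Recompute each column's even parity and compare to cp:
  c0: data parity 0, sent cp 1 → mismatch
  c1: data parity 1, sent cp 1 → ok
  c2: data parity 1, sent cp 1 → ok
  c3: data parity 0, sent cp 0 → ok
Exactly one row (r4) and one column (c0) fail → the flipped bit is at their intersection.

row 4, column 0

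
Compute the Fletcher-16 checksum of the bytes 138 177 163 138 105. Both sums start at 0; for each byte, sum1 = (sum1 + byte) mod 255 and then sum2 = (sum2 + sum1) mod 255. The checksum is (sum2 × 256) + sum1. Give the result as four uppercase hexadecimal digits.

Running sums (mod 255):
  after byte 0 (138): sum1=138, sum2=138
  after byte 1 (177): sum1=60, sum2=198
  after byte 2 (163): sum1=223, sum2=166
  after byte 3 (138): sum1=106, sum2=17
  after byte 4 (105): sum1=211, sum2=228
Checksum = sum2·256 + sum1 = 228·256 + 211 = 58579 = 0xE4D3.

E4D3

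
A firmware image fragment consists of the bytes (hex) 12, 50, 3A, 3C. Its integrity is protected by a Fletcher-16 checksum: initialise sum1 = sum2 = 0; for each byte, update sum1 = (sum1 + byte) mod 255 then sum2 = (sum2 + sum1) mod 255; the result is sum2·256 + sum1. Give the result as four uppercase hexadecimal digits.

E9D8

Running sums (mod 255):
  after byte 0 (12): sum1=18, sum2=18
  after byte 1 (50): sum1=98, sum2=116
  after byte 2 (3A): sum1=156, sum2=17
  after byte 3 (3C): sum1=216, sum2=233
Checksum = sum2·256 + sum1 = 233·256 + 216 = 59864 = 0xE9D8.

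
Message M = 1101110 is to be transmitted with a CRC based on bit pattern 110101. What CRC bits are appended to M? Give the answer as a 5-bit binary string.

01011

Append 5 zeros: 110111000000. Divide by 110101 (XOR where the leading bit is 1):
  pos 0: 110111 XOR 110101 = 000010
  pos 4: 100000 XOR 110101 = 010101
  pos 5: 101010 XOR 110101 = 011111
  pos 6: 111110 XOR 110101 = 001011
Remainder (last 5 bits) = 01011. This is the CRC / FCS.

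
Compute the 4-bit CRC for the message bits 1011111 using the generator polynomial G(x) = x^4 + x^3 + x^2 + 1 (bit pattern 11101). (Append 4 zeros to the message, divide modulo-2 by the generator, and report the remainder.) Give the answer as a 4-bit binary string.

1111

Append 4 zeros: 10111110000. Divide by 11101 (XOR where the leading bit is 1):
  pos 0: 10111 XOR 11101 = 01010
  pos 1: 10101 XOR 11101 = 01000
  pos 2: 10001 XOR 11101 = 01100
  pos 3: 11000 XOR 11101 = 00101
  pos 5: 10100 XOR 11101 = 01001
  pos 6: 10010 XOR 11101 = 01111
Remainder (last 4 bits) = 1111. This is the CRC / FCS.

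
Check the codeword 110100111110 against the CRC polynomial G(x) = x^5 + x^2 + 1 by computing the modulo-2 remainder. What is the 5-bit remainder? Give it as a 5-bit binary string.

00000

Modulo-2 division of 110100111110 by 100101:
  pos 0: 110100 XOR 100101 = 010001
  pos 1: 100011 XOR 100101 = 000110
  pos 4: 110111 XOR 100101 = 010010
  pos 5: 100101 XOR 100101 = 000000
Remainder = 00000 (zero — the frame passes the CRC check).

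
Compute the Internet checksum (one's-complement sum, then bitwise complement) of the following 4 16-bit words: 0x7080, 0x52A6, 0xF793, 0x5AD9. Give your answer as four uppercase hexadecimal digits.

EA6B

One's-complement addition (fold any carry out of bit 15 back into bit 0):
  0x7080 + 0x52A6 = 0x0C326
  0xC326 + 0xF793 = 0x1BAB9 → wrap carry → 0xBABA
  0xBABA + 0x5AD9 = 0x11593 → wrap carry → 0x1594
One's-complement sum = 0x1594.
Checksum = ~0x1594 & 0xFFFF = 0xEA6B.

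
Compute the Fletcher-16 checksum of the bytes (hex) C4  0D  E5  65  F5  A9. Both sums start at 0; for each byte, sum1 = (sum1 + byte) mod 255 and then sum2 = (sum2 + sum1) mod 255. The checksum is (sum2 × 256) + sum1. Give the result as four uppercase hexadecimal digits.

Running sums (mod 255):
  after byte 0 (C4): sum1=196, sum2=196
  after byte 1 (0D): sum1=209, sum2=150
  after byte 2 (E5): sum1=183, sum2=78
  after byte 3 (65): sum1=29, sum2=107
  after byte 4 (F5): sum1=19, sum2=126
  after byte 5 (A9): sum1=188, sum2=59
Checksum = sum2·256 + sum1 = 59·256 + 188 = 15292 = 0x3BBC.

3BBC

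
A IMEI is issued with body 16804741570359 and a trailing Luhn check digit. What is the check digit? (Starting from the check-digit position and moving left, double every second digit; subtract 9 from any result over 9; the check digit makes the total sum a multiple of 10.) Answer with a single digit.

Partial digits right→left: 9 5 3 0 7 5 1 4 7 4 0 8 6 1
Double every second digit counting from the check-digit position (so the 1st, 3rd, 5th, ... of the partial from the right).
  doubled (with −9 where >9): 9 6 5 2 5 0 3 → sum 30
  kept as-is: 5 0 5 4 4 8 1 → sum 27
Total = 30 + 27 = 57.
Check digit = (10 − (57 mod 10)) mod 10 = 3.

3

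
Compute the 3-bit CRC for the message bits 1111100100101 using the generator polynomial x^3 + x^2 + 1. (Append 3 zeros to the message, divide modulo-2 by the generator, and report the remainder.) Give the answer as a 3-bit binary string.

101

Append 3 zeros: 1111100100101000. Divide by 1101 (XOR where the leading bit is 1):
  pos 0: 1111 XOR 1101 = 0010
  pos 2: 1010 XOR 1101 = 0111
  pos 3: 1110 XOR 1101 = 0011
  pos 5: 1110 XOR 1101 = 0011
  pos 7: 1101 XOR 1101 = 0000
  pos 12: 1000 XOR 1101 = 0101
Remainder (last 3 bits) = 101. This is the CRC / FCS.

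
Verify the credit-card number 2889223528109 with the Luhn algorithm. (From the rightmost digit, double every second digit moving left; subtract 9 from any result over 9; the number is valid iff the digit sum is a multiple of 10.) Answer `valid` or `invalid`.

invalid

From the right, keep odd positions and double even positions (subtract 9 from any doubled value over 9):
  doubled (positions 2,4,...): 0 7 1 4 9 7 → sum 28
  kept (positions 1,3,...): 9 1 2 3 2 8 2 → sum 27
Total = 55.
55 mod 10 = 5, so the number is invalid.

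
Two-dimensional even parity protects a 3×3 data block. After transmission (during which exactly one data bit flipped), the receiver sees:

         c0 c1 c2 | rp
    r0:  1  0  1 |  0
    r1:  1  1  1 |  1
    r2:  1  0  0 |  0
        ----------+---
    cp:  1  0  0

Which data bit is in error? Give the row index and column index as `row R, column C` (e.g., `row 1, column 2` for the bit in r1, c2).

row 2, column 1

Recompute each row's even parity and compare to rp:
  r0: data parity 0, sent rp 0 → ok
  r1: data parity 1, sent rp 1 → ok
  r2: data parity 1, sent rp 0 → mismatch
Recompute each column's even parity and compare to cp:
  c0: data parity 1, sent cp 1 → ok
  c1: data parity 1, sent cp 0 → mismatch
  c2: data parity 0, sent cp 0 → ok
Exactly one row (r2) and one column (c1) fail → the flipped bit is at their intersection.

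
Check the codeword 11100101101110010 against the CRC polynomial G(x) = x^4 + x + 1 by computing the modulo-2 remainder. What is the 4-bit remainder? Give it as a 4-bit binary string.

0000

Modulo-2 division of 11100101101110010 by 10011:
  pos 0: 11100 XOR 10011 = 01111
  pos 1: 11111 XOR 10011 = 01100
  pos 2: 11000 XOR 10011 = 01011
  pos 3: 10111 XOR 10011 = 00100
  pos 5: 10010 XOR 10011 = 00001
  pos 9: 11110 XOR 10011 = 01101
  pos 10: 11010 XOR 10011 = 01001
  pos 11: 10011 XOR 10011 = 00000
Remainder = 0000 (zero — the frame passes the CRC check).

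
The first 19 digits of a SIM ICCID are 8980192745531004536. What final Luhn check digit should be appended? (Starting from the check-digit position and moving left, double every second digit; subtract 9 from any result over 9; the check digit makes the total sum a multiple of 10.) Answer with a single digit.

Partial digits right→left: 6 3 5 4 0 0 1 3 5 5 4 7 2 9 1 0 8 9 8
Double every second digit counting from the check-digit position (so the 1st, 3rd, 5th, ... of the partial from the right).
  doubled (with −9 where >9): 3 1 0 2 1 8 4 2 7 7 → sum 35
  kept as-is: 3 4 0 3 5 7 9 0 9 → sum 40
Total = 35 + 40 = 75.
Check digit = (10 − (75 mod 10)) mod 10 = 5.

5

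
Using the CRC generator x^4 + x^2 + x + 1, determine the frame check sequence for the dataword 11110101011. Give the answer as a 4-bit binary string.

Append 4 zeros: 111101010110000. Divide by 10111 (XOR where the leading bit is 1):
  pos 0: 11110 XOR 10111 = 01001
  pos 1: 10011 XOR 10111 = 00100
  pos 3: 10001 XOR 10111 = 00110
  pos 5: 11001 XOR 10111 = 01110
  pos 6: 11101 XOR 10111 = 01010
  pos 7: 10100 XOR 10111 = 00011
  pos 10: 11000 XOR 10111 = 01111
Remainder (last 4 bits) = 1111. This is the CRC / FCS.

1111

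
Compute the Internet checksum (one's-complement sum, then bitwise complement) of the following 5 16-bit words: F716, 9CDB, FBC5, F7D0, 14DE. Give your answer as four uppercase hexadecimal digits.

6398

One's-complement addition (fold any carry out of bit 15 back into bit 0):
  0xF716 + 0x9CDB = 0x193F1 → wrap carry → 0x93F2
  0x93F2 + 0xFBC5 = 0x18FB7 → wrap carry → 0x8FB8
  0x8FB8 + 0xF7D0 = 0x18788 → wrap carry → 0x8789
  0x8789 + 0x14DE = 0x09C67
One's-complement sum = 0x9C67.
Checksum = ~0x9C67 & 0xFFFF = 0x6398.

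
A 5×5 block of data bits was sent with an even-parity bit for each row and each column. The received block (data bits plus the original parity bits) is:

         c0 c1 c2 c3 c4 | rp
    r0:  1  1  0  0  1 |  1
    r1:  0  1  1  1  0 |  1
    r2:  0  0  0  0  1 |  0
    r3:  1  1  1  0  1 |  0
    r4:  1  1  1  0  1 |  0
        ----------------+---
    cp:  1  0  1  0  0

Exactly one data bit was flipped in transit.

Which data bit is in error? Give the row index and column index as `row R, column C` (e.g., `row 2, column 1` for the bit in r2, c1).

row 2, column 3

Recompute each row's even parity and compare to rp:
  r0: data parity 1, sent rp 1 → ok
  r1: data parity 1, sent rp 1 → ok
  r2: data parity 1, sent rp 0 → mismatch
  r3: data parity 0, sent rp 0 → ok
  r4: data parity 0, sent rp 0 → ok
Recompute each column's even parity and compare to cp:
  c0: data parity 1, sent cp 1 → ok
  c1: data parity 0, sent cp 0 → ok
  c2: data parity 1, sent cp 1 → ok
  c3: data parity 1, sent cp 0 → mismatch
  c4: data parity 0, sent cp 0 → ok
Exactly one row (r2) and one column (c3) fail → the flipped bit is at their intersection.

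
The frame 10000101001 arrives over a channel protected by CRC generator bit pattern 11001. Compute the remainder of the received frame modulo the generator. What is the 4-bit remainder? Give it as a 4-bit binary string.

Modulo-2 division of 10000101001 by 11001:
  pos 0: 10000 XOR 11001 = 01001
  pos 1: 10011 XOR 11001 = 01010
  pos 2: 10100 XOR 11001 = 01101
  pos 3: 11011 XOR 11001 = 00010
  pos 6: 10001 XOR 11001 = 01000
Remainder = 1000 (nonzero — an error is detected).

1000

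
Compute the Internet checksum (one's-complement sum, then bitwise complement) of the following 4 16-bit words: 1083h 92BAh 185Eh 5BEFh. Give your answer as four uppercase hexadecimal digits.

One's-complement addition (fold any carry out of bit 15 back into bit 0):
  0x1083 + 0x92BA = 0x0A33D
  0xA33D + 0x185E = 0x0BB9B
  0xBB9B + 0x5BEF = 0x1178A → wrap carry → 0x178B
One's-complement sum = 0x178B.
Checksum = ~0x178B & 0xFFFF = 0xE874.

E874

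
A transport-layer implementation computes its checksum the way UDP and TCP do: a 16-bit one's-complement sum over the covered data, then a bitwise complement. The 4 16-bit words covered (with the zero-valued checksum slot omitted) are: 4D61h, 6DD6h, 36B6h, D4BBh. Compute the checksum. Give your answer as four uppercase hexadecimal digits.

3956

One's-complement addition (fold any carry out of bit 15 back into bit 0):
  0x4D61 + 0x6DD6 = 0x0BB37
  0xBB37 + 0x36B6 = 0x0F1ED
  0xF1ED + 0xD4BB = 0x1C6A8 → wrap carry → 0xC6A9
One's-complement sum = 0xC6A9.
Checksum = ~0xC6A9 & 0xFFFF = 0x3956.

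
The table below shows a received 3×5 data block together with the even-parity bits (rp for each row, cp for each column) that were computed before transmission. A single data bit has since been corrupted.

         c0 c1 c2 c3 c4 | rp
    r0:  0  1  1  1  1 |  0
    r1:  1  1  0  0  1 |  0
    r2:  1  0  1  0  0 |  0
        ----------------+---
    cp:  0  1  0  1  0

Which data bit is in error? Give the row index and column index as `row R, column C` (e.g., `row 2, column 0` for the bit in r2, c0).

Recompute each row's even parity and compare to rp:
  r0: data parity 0, sent rp 0 → ok
  r1: data parity 1, sent rp 0 → mismatch
  r2: data parity 0, sent rp 0 → ok
Recompute each column's even parity and compare to cp:
  c0: data parity 0, sent cp 0 → ok
  c1: data parity 0, sent cp 1 → mismatch
  c2: data parity 0, sent cp 0 → ok
  c3: data parity 1, sent cp 1 → ok
  c4: data parity 0, sent cp 0 → ok
Exactly one row (r1) and one column (c1) fail → the flipped bit is at their intersection.

row 1, column 1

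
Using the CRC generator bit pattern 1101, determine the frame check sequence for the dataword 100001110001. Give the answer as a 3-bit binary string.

011

Append 3 zeros: 100001110001000. Divide by 1101 (XOR where the leading bit is 1):
  pos 0: 1000 XOR 1101 = 0101
  pos 1: 1010 XOR 1101 = 0111
  pos 2: 1111 XOR 1101 = 0010
  pos 4: 1011 XOR 1101 = 0110
  pos 5: 1100 XOR 1101 = 0001
  pos 8: 1001 XOR 1101 = 0100
  pos 9: 1000 XOR 1101 = 0101
  pos 10: 1010 XOR 1101 = 0111
  pos 11: 1110 XOR 1101 = 0011
Remainder (last 3 bits) = 011. This is the CRC / FCS.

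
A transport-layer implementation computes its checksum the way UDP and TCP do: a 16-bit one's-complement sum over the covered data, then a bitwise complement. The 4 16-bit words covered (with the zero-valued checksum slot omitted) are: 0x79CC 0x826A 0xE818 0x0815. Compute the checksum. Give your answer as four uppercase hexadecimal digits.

139B

One's-complement addition (fold any carry out of bit 15 back into bit 0):
  0x79CC + 0x826A = 0x0FC36
  0xFC36 + 0xE818 = 0x1E44E → wrap carry → 0xE44F
  0xE44F + 0x0815 = 0x0EC64
One's-complement sum = 0xEC64.
Checksum = ~0xEC64 & 0xFFFF = 0x139B.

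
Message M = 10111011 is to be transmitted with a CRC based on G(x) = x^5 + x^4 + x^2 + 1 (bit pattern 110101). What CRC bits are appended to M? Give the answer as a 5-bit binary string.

11110

Append 5 zeros: 1011101100000. Divide by 110101 (XOR where the leading bit is 1):
  pos 0: 101110 XOR 110101 = 011011
  pos 1: 110111 XOR 110101 = 000010
  pos 5: 101000 XOR 110101 = 011101
  pos 6: 111010 XOR 110101 = 001111
Remainder (last 5 bits) = 11110. This is the CRC / FCS.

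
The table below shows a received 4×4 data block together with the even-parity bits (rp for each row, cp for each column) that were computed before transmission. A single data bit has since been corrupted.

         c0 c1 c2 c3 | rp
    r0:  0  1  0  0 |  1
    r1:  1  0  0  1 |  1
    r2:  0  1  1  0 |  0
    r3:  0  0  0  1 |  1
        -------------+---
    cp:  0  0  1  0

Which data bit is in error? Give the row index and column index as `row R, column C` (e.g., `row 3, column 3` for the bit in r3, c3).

Recompute each row's even parity and compare to rp:
  r0: data parity 1, sent rp 1 → ok
  r1: data parity 0, sent rp 1 → mismatch
  r2: data parity 0, sent rp 0 → ok
  r3: data parity 1, sent rp 1 → ok
Recompute each column's even parity and compare to cp:
  c0: data parity 1, sent cp 0 → mismatch
  c1: data parity 0, sent cp 0 → ok
  c2: data parity 1, sent cp 1 → ok
  c3: data parity 0, sent cp 0 → ok
Exactly one row (r1) and one column (c0) fail → the flipped bit is at their intersection.

row 1, column 0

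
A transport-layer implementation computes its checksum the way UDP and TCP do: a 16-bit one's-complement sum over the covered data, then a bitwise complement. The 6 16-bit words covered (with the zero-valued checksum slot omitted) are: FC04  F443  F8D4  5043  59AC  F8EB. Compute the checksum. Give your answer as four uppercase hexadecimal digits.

7406

One's-complement addition (fold any carry out of bit 15 back into bit 0):
  0xFC04 + 0xF443 = 0x1F047 → wrap carry → 0xF048
  0xF048 + 0xF8D4 = 0x1E91C → wrap carry → 0xE91D
  0xE91D + 0x5043 = 0x13960 → wrap carry → 0x3961
  0x3961 + 0x59AC = 0x0930D
  0x930D + 0xF8EB = 0x18BF8 → wrap carry → 0x8BF9
One's-complement sum = 0x8BF9.
Checksum = ~0x8BF9 & 0xFFFF = 0x7406.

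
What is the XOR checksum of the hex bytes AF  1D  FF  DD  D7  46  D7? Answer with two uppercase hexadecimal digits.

XOR the bytes together:
  start with 0xAF
  0xAF ⊕ 0x1D = 0xB2
  0xB2 ⊕ 0xFF = 0x4D
  0x4D ⊕ 0xDD = 0x90
  0x90 ⊕ 0xD7 = 0x47
  0x47 ⊕ 0x46 = 0x01
  0x01 ⊕ 0xD7 = 0xD6

D6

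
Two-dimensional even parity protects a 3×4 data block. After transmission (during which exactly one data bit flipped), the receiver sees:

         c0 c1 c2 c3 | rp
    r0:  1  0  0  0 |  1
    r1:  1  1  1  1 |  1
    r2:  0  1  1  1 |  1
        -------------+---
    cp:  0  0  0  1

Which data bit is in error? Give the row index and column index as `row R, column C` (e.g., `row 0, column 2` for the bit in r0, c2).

row 1, column 3

Recompute each row's even parity and compare to rp:
  r0: data parity 1, sent rp 1 → ok
  r1: data parity 0, sent rp 1 → mismatch
  r2: data parity 1, sent rp 1 → ok
Recompute each column's even parity and compare to cp:
  c0: data parity 0, sent cp 0 → ok
  c1: data parity 0, sent cp 0 → ok
  c2: data parity 0, sent cp 0 → ok
  c3: data parity 0, sent cp 1 → mismatch
Exactly one row (r1) and one column (c3) fail → the flipped bit is at their intersection.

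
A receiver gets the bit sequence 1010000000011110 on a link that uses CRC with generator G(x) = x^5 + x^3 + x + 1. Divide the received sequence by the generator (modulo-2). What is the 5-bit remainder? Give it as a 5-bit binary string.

Modulo-2 division of 1010000000011110 by 101011:
  pos 0: 101000 XOR 101011 = 000011
  pos 4: 110000 XOR 101011 = 011011
  pos 5: 110110 XOR 101011 = 011101
  pos 6: 111011 XOR 101011 = 010000
  pos 7: 100001 XOR 101011 = 001010
  pos 9: 101011 XOR 101011 = 000000
Remainder = 00000 (zero — the frame passes the CRC check).

00000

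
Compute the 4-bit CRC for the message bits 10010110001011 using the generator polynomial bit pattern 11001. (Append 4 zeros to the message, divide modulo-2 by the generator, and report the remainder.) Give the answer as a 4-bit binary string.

0011

Append 4 zeros: 100101100010110000. Divide by 11001 (XOR where the leading bit is 1):
  pos 0: 10010 XOR 11001 = 01011
  pos 1: 10111 XOR 11001 = 01110
  pos 2: 11101 XOR 11001 = 00100
  pos 4: 10000 XOR 11001 = 01001
  pos 5: 10010 XOR 11001 = 01011
  pos 6: 10111 XOR 11001 = 01110
  pos 7: 11100 XOR 11001 = 00101
  pos 9: 10111 XOR 11001 = 01110
  pos 10: 11100 XOR 11001 = 00101
  pos 12: 10100 XOR 11001 = 01101
  pos 13: 11010 XOR 11001 = 00011
Remainder (last 4 bits) = 0011. This is the CRC / FCS.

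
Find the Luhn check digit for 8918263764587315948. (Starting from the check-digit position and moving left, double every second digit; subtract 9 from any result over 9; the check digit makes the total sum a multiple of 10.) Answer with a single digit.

0

Partial digits right→left: 8 4 9 5 1 3 7 8 5 4 6 7 3 6 2 8 1 9 8
Double every second digit counting from the check-digit position (so the 1st, 3rd, 5th, ... of the partial from the right).
  doubled (with −9 where >9): 7 9 2 5 1 3 6 4 2 7 → sum 46
  kept as-is: 4 5 3 8 4 7 6 8 9 → sum 54
Total = 46 + 54 = 100.
Check digit = (10 − (100 mod 10)) mod 10 = 0.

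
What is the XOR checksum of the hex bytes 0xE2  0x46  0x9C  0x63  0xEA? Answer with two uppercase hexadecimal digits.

XOR the bytes together:
  start with 0xE2
  0xE2 ⊕ 0x46 = 0xA4
  0xA4 ⊕ 0x9C = 0x38
  0x38 ⊕ 0x63 = 0x5B
  0x5B ⊕ 0xEA = 0xB1

B1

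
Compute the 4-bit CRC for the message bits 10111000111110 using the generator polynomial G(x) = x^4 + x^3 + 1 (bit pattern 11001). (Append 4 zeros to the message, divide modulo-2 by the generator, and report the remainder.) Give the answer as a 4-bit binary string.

0111

Append 4 zeros: 101110001111100000. Divide by 11001 (XOR where the leading bit is 1):
  pos 0: 10111 XOR 11001 = 01110
  pos 1: 11100 XOR 11001 = 00101
  pos 3: 10100 XOR 11001 = 01101
  pos 4: 11011 XOR 11001 = 00010
  pos 7: 10111 XOR 11001 = 01110
  pos 8: 11101 XOR 11001 = 00100
  pos 10: 10000 XOR 11001 = 01001
  pos 11: 10010 XOR 11001 = 01011
  pos 12: 10110 XOR 11001 = 01111
  pos 13: 11110 XOR 11001 = 00111
Remainder (last 4 bits) = 0111. This is the CRC / FCS.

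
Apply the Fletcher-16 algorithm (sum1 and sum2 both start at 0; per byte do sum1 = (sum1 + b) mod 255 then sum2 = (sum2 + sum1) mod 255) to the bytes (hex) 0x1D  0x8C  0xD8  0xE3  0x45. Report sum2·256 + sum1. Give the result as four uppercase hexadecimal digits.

Running sums (mod 255):
  after byte 0 (0x1D): sum1=29, sum2=29
  after byte 1 (0x8C): sum1=169, sum2=198
  after byte 2 (0xD8): sum1=130, sum2=73
  after byte 3 (0xE3): sum1=102, sum2=175
  after byte 4 (0x45): sum1=171, sum2=91
Checksum = sum2·256 + sum1 = 91·256 + 171 = 23467 = 0x5BAB.

5BAB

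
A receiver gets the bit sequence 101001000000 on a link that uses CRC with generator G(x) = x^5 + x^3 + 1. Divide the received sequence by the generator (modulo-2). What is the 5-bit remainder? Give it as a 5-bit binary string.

00000

Modulo-2 division of 101001000000 by 101001:
  pos 0: 101001 XOR 101001 = 000000
Remainder = 00000 (zero — the frame passes the CRC check).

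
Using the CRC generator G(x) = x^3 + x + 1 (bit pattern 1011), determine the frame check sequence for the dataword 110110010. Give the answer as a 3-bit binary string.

Append 3 zeros: 110110010000. Divide by 1011 (XOR where the leading bit is 1):
  pos 0: 1101 XOR 1011 = 0110
  pos 1: 1101 XOR 1011 = 0110
  pos 2: 1100 XOR 1011 = 0111
  pos 3: 1110 XOR 1011 = 0101
  pos 4: 1011 XOR 1011 = 0000
Remainder (last 3 bits) = 000. This is the CRC / FCS.

000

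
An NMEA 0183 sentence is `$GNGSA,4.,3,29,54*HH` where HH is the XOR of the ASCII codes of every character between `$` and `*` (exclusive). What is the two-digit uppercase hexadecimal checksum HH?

XOR the ASCII codes of the payload characters:
  'G' = 0x47 → acc = 0x47
  'N' = 0x4E → acc = 0x09
  'G' = 0x47 → acc = 0x4E
  'S' = 0x53 → acc = 0x1D
  'A' = 0x41 → acc = 0x5C
  ',' = 0x2C → acc = 0x70
  '4' = 0x34 → acc = 0x44
  '.' = 0x2E → acc = 0x6A
  ',' = 0x2C → acc = 0x46
  '3' = 0x33 → acc = 0x75
  ',' = 0x2C → acc = 0x59
  '2' = 0x32 → acc = 0x6B
  '9' = 0x39 → acc = 0x52
  ',' = 0x2C → acc = 0x7E
  '5' = 0x35 → acc = 0x4B
  '4' = 0x34 → acc = 0x7F
Checksum = 0x7F.

7F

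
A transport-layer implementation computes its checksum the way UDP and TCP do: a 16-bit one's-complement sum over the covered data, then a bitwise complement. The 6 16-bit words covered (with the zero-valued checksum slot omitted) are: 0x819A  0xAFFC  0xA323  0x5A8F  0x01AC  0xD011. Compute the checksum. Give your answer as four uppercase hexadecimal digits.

FEF7

One's-complement addition (fold any carry out of bit 15 back into bit 0):
  0x819A + 0xAFFC = 0x13196 → wrap carry → 0x3197
  0x3197 + 0xA323 = 0x0D4BA
  0xD4BA + 0x5A8F = 0x12F49 → wrap carry → 0x2F4A
  0x2F4A + 0x01AC = 0x030F6
  0x30F6 + 0xD011 = 0x10107 → wrap carry → 0x0108
One's-complement sum = 0x0108.
Checksum = ~0x0108 & 0xFFFF = 0xFEF7.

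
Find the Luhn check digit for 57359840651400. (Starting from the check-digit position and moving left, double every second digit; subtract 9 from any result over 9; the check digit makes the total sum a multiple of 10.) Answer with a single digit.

0

Partial digits right→left: 0 0 4 1 5 6 0 4 8 9 5 3 7 5
Double every second digit counting from the check-digit position (so the 1st, 3rd, 5th, ... of the partial from the right).
  doubled (with −9 where >9): 0 8 1 0 7 1 5 → sum 22
  kept as-is: 0 1 6 4 9 3 5 → sum 28
Total = 22 + 28 = 50.
Check digit = (10 − (50 mod 10)) mod 10 = 0.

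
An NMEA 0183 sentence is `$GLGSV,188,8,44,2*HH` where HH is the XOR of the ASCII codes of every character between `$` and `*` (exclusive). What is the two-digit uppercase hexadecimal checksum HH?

72

XOR the ASCII codes of the payload characters:
  'G' = 0x47 → acc = 0x47
  'L' = 0x4C → acc = 0x0B
  'G' = 0x47 → acc = 0x4C
  'S' = 0x53 → acc = 0x1F
  'V' = 0x56 → acc = 0x49
  ',' = 0x2C → acc = 0x65
  '1' = 0x31 → acc = 0x54
  '8' = 0x38 → acc = 0x6C
  '8' = 0x38 → acc = 0x54
  ',' = 0x2C → acc = 0x78
  '8' = 0x38 → acc = 0x40
  ',' = 0x2C → acc = 0x6C
  '4' = 0x34 → acc = 0x58
  '4' = 0x34 → acc = 0x6C
  ',' = 0x2C → acc = 0x40
  '2' = 0x32 → acc = 0x72
Checksum = 0x72.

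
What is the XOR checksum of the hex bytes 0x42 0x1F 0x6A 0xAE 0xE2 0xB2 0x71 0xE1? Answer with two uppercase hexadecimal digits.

59

XOR the bytes together:
  start with 0x42
  0x42 ⊕ 0x1F = 0x5D
  0x5D ⊕ 0x6A = 0x37
  0x37 ⊕ 0xAE = 0x99
  0x99 ⊕ 0xE2 = 0x7B
  0x7B ⊕ 0xB2 = 0xC9
  0xC9 ⊕ 0x71 = 0xB8
  0xB8 ⊕ 0xE1 = 0x59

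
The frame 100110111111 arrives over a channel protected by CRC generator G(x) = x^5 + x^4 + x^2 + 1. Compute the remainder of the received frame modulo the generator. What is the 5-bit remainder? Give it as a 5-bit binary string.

11001

Modulo-2 division of 100110111111 by 110101:
  pos 0: 100110 XOR 110101 = 010011
  pos 1: 100111 XOR 110101 = 010010
  pos 2: 100101 XOR 110101 = 010000
  pos 3: 100001 XOR 110101 = 010100
  pos 4: 101001 XOR 110101 = 011100
  pos 5: 111001 XOR 110101 = 001100
Remainder = 11001 (nonzero — an error is detected).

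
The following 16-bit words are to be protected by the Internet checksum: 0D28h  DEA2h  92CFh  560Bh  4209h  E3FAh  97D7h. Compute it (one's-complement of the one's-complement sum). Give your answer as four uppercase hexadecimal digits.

One's-complement addition (fold any carry out of bit 15 back into bit 0):
  0x0D28 + 0xDEA2 = 0x0EBCA
  0xEBCA + 0x92CF = 0x17E99 → wrap carry → 0x7E9A
  0x7E9A + 0x560B = 0x0D4A5
  0xD4A5 + 0x4209 = 0x116AE → wrap carry → 0x16AF
  0x16AF + 0xE3FA = 0x0FAA9
  0xFAA9 + 0x97D7 = 0x19280 → wrap carry → 0x9281
One's-complement sum = 0x9281.
Checksum = ~0x9281 & 0xFFFF = 0x6D7E.

6D7E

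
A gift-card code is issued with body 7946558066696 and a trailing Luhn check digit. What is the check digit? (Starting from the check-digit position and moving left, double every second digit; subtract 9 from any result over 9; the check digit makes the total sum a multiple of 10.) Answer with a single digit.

5

Partial digits right→left: 6 9 6 6 6 0 8 5 5 6 4 9 7
Double every second digit counting from the check-digit position (so the 1st, 3rd, 5th, ... of the partial from the right).
  doubled (with −9 where >9): 3 3 3 7 1 8 5 → sum 30
  kept as-is: 9 6 0 5 6 9 → sum 35
Total = 30 + 35 = 65.
Check digit = (10 − (65 mod 10)) mod 10 = 5.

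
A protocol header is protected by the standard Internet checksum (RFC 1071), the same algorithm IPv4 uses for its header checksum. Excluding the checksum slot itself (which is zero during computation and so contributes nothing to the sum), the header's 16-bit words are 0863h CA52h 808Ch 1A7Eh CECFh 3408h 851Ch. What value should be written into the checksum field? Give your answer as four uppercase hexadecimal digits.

One's-complement addition (fold any carry out of bit 15 back into bit 0):
  0x0863 + 0xCA52 = 0x0D2B5
  0xD2B5 + 0x808C = 0x15341 → wrap carry → 0x5342
  0x5342 + 0x1A7E = 0x06DC0
  0x6DC0 + 0xCECF = 0x13C8F → wrap carry → 0x3C90
  0x3C90 + 0x3408 = 0x07098
  0x7098 + 0x851C = 0x0F5B4
One's-complement sum = 0xF5B4.
Checksum = ~0xF5B4 & 0xFFFF = 0x0A4B.

0A4B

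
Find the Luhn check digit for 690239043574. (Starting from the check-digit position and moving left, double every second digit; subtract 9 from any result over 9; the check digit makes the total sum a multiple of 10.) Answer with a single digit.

Partial digits right→left: 4 7 5 3 4 0 9 3 2 0 9 6
Double every second digit counting from the check-digit position (so the 1st, 3rd, 5th, ... of the partial from the right).
  doubled (with −9 where >9): 8 1 8 9 4 9 → sum 39
  kept as-is: 7 3 0 3 0 6 → sum 19
Total = 39 + 19 = 58.
Check digit = (10 − (58 mod 10)) mod 10 = 2.

2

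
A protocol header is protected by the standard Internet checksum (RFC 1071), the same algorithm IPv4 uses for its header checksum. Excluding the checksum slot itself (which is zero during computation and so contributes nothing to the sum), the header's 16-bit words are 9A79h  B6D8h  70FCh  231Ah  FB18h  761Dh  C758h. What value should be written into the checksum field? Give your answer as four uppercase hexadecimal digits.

E207

One's-complement addition (fold any carry out of bit 15 back into bit 0):
  0x9A79 + 0xB6D8 = 0x15151 → wrap carry → 0x5152
  0x5152 + 0x70FC = 0x0C24E
  0xC24E + 0x231A = 0x0E568
  0xE568 + 0xFB18 = 0x1E080 → wrap carry → 0xE081
  0xE081 + 0x761D = 0x1569E → wrap carry → 0x569F
  0x569F + 0xC758 = 0x11DF7 → wrap carry → 0x1DF8
One's-complement sum = 0x1DF8.
Checksum = ~0x1DF8 & 0xFFFF = 0xE207.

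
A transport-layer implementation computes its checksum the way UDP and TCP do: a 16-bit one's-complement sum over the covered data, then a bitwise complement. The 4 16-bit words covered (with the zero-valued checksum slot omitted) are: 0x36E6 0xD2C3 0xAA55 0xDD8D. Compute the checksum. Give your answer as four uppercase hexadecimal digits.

6E72

One's-complement addition (fold any carry out of bit 15 back into bit 0):
  0x36E6 + 0xD2C3 = 0x109A9 → wrap carry → 0x09AA
  0x09AA + 0xAA55 = 0x0B3FF
  0xB3FF + 0xDD8D = 0x1918C → wrap carry → 0x918D
One's-complement sum = 0x918D.
Checksum = ~0x918D & 0xFFFF = 0x6E72.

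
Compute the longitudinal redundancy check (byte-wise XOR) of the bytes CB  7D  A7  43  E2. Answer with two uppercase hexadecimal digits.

B0

XOR the bytes together:
  start with 0xCB
  0xCB ⊕ 0x7D = 0xB6
  0xB6 ⊕ 0xA7 = 0x11
  0x11 ⊕ 0x43 = 0x52
  0x52 ⊕ 0xE2 = 0xB0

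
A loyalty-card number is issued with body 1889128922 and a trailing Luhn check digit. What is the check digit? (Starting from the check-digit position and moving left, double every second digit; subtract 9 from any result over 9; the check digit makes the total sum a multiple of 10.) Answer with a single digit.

7

Partial digits right→left: 2 2 9 8 2 1 9 8 8 1
Double every second digit counting from the check-digit position (so the 1st, 3rd, 5th, ... of the partial from the right).
  doubled (with −9 where >9): 4 9 4 9 7 → sum 33
  kept as-is: 2 8 1 8 1 → sum 20
Total = 33 + 20 = 53.
Check digit = (10 − (53 mod 10)) mod 10 = 7.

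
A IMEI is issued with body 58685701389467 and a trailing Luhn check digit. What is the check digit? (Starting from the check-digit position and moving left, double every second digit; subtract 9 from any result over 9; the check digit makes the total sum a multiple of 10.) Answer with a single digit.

5

Partial digits right→left: 7 6 4 9 8 3 1 0 7 5 8 6 8 5
Double every second digit counting from the check-digit position (so the 1st, 3rd, 5th, ... of the partial from the right).
  doubled (with −9 where >9): 5 8 7 2 5 7 7 → sum 41
  kept as-is: 6 9 3 0 5 6 5 → sum 34
Total = 41 + 34 = 75.
Check digit = (10 − (75 mod 10)) mod 10 = 5.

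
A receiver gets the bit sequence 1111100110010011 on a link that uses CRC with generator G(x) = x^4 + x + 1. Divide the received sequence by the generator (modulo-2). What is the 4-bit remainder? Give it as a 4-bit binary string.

Modulo-2 division of 1111100110010011 by 10011:
  pos 0: 11111 XOR 10011 = 01100
  pos 1: 11000 XOR 10011 = 01011
  pos 2: 10110 XOR 10011 = 00101
  pos 4: 10111 XOR 10011 = 00100
  pos 6: 10000 XOR 10011 = 00011
  pos 9: 11100 XOR 10011 = 01111
  pos 10: 11111 XOR 10011 = 01100
  pos 11: 11001 XOR 10011 = 01010
Remainder = 1010 (nonzero — an error is detected).

1010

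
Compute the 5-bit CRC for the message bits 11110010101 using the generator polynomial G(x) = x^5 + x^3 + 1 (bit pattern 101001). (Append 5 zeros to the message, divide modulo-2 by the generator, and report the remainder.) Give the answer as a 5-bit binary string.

Append 5 zeros: 1111001010100000. Divide by 101001 (XOR where the leading bit is 1):
  pos 0: 111100 XOR 101001 = 010101
  pos 1: 101011 XOR 101001 = 000010
  pos 5: 100101 XOR 101001 = 001100
  pos 7: 110000 XOR 101001 = 011001
  pos 8: 110010 XOR 101001 = 011011
  pos 9: 110110 XOR 101001 = 011111
  pos 10: 111110 XOR 101001 = 010111
Remainder (last 5 bits) = 10111. This is the CRC / FCS.

10111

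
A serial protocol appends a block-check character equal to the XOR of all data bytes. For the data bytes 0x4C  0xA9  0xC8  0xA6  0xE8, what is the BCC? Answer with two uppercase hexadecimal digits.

XOR the bytes together:
  start with 0x4C
  0x4C ⊕ 0xA9 = 0xE5
  0xE5 ⊕ 0xC8 = 0x2D
  0x2D ⊕ 0xA6 = 0x8B
  0x8B ⊕ 0xE8 = 0x63

63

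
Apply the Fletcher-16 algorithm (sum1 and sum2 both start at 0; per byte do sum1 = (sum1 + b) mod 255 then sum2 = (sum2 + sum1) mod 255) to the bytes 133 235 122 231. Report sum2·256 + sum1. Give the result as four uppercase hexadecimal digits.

Running sums (mod 255):
  after byte 0 (133): sum1=133, sum2=133
  after byte 1 (235): sum1=113, sum2=246
  after byte 2 (122): sum1=235, sum2=226
  after byte 3 (231): sum1=211, sum2=182
Checksum = sum2·256 + sum1 = 182·256 + 211 = 46803 = 0xB6D3.

B6D3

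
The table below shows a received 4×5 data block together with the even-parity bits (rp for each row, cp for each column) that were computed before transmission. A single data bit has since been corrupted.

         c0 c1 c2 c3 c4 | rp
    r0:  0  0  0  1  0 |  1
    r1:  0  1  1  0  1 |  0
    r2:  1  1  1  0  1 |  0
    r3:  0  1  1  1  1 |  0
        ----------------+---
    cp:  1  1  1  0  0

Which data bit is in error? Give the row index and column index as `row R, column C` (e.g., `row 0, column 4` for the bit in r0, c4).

Recompute each row's even parity and compare to rp:
  r0: data parity 1, sent rp 1 → ok
  r1: data parity 1, sent rp 0 → mismatch
  r2: data parity 0, sent rp 0 → ok
  r3: data parity 0, sent rp 0 → ok
Recompute each column's even parity and compare to cp:
  c0: data parity 1, sent cp 1 → ok
  c1: data parity 1, sent cp 1 → ok
  c2: data parity 1, sent cp 1 → ok
  c3: data parity 0, sent cp 0 → ok
  c4: data parity 1, sent cp 0 → mismatch
Exactly one row (r1) and one column (c4) fail → the flipped bit is at their intersection.

row 1, column 4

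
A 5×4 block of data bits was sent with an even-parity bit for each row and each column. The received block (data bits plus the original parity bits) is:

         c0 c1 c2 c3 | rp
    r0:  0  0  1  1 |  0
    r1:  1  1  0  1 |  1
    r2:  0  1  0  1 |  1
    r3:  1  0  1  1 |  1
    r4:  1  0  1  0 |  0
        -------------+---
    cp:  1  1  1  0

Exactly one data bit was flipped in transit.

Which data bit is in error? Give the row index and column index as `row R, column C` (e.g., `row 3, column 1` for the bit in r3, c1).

row 2, column 1

Recompute each row's even parity and compare to rp:
  r0: data parity 0, sent rp 0 → ok
  r1: data parity 1, sent rp 1 → ok
  r2: data parity 0, sent rp 1 → mismatch
  r3: data parity 1, sent rp 1 → ok
  r4: data parity 0, sent rp 0 → ok
Recompute each column's even parity and compare to cp:
  c0: data parity 1, sent cp 1 → ok
  c1: data parity 0, sent cp 1 → mismatch
  c2: data parity 1, sent cp 1 → ok
  c3: data parity 0, sent cp 0 → ok
Exactly one row (r2) and one column (c1) fail → the flipped bit is at their intersection.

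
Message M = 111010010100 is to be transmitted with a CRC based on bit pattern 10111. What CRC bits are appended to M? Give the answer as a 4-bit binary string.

0110

Append 4 zeros: 1110100101000000. Divide by 10111 (XOR where the leading bit is 1):
  pos 0: 11101 XOR 10111 = 01010
  pos 1: 10100 XOR 10111 = 00011
  pos 4: 11010 XOR 10111 = 01101
  pos 5: 11011 XOR 10111 = 01100
  pos 6: 11000 XOR 10111 = 01111
  pos 7: 11110 XOR 10111 = 01001
  pos 8: 10010 XOR 10111 = 00101
  pos 10: 10100 XOR 10111 = 00011
Remainder (last 4 bits) = 0110. This is the CRC / FCS.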